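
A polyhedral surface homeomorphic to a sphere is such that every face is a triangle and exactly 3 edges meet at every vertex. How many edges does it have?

Each face has 3 edges and each edge borders two faces, so 2E = 3F.
Each vertex has degree 3, so 3V = 2E and hence V = 3F/3.
Euler: V − E + F = 2 ⇒ (3F/3) − (3F/2) + F = 2.
Multiply by 6: (6 − 9 + 6)F = 12, i.e. 3F = 12.
So F = 4, E = 3·4/2 = 6, V = 3·4/3 = 4.

6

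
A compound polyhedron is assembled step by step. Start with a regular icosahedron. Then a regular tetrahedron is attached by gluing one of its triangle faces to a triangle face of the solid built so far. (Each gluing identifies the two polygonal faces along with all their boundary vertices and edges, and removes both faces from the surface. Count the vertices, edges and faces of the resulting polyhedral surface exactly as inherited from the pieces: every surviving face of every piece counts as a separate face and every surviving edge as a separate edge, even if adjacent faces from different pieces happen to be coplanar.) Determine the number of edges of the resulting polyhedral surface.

A regular icosahedron: V=12, E=30, F=20.
Attach a regular tetrahedron (V=4, E=6, F=4) along a 3-gon: merge 3 vertices and 3 edges, delete both glued faces → V=13, E=33, F=22.
Check: V − E + F = 13 − 33 + 22 = 2.

33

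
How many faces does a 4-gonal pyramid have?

5

A pyramid on an n-gon base has one n-gon and n triangles: V = 4 + 1 = 5, E = 2·4 = 8, F = 4 + 1 = 5.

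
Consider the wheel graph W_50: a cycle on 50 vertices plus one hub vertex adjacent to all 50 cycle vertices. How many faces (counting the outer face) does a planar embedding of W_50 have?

W_50 has V = 50 + 1 = 51 vertices and E = 2·50 = 100 edges.
By Euler's formula F = 2 − V + E = 2 − 51 + 100 = 51.

51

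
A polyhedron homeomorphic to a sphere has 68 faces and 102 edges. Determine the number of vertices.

Here V − E + F = 2.
V = 2 + E − F = 2 + 102 − 68 = 36.

36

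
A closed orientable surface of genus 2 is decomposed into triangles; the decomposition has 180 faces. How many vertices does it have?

88

χ = 2 − 2·2 = -2, and every face is a triangle so 3F = 2E.
E = 3·180/2 = 270. Then V = -2 + E − F = -2 + 270 − 180 = 88.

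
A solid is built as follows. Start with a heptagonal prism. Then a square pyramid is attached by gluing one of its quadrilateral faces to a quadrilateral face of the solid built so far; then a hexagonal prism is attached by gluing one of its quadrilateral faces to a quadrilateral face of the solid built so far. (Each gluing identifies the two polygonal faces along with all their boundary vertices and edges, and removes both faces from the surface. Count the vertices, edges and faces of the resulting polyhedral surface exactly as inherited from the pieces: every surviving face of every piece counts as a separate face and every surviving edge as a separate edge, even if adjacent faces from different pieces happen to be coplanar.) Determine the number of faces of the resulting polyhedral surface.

18

A heptagonal prism: V=14, E=21, F=9.
Attach a square pyramid (V=5, E=8, F=5) along a 4-gon: merge 4 vertices and 4 edges, delete both glued faces → V=15, E=25, F=12.
Attach a hexagonal prism (V=12, E=18, F=8) along a 4-gon: merge 4 vertices and 4 edges, delete both glued faces → V=23, E=39, F=18.
Check: V − E + F = 23 − 39 + 18 = 2.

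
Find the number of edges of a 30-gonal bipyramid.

90

A bipyramid over an n-gon has 2n triangular faces and n + 2 vertices: V = 30 + 2 = 32, E = 3·30 = 90, F = 2·30 = 60.
Check: V − E + F = 32 − 90 + 60 = 2.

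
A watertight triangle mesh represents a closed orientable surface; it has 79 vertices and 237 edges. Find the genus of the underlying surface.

1

Every face is a triangle and each edge borders two faces, so 3F = 2·237, giving F = 158.
χ = V − E + F = 79 − 237 + 158 = 0.
For a closed orientable surface χ = 2 − 2g, so g = (2 − (0))/2 = 1.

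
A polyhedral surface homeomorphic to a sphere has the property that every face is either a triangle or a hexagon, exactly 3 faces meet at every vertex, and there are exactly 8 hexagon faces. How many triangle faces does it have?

4

Let x be the number of triangles; then F = 8 + x.
Edge–face incidences: 2E = 6·8 + 3·x = 48 + 3x.
Every vertex has degree 3, so 3V = 2E.
Euler: V − E + F = 2 ⇒ (2E)/3 − E + (8 + x) = 2.
Multiply by 6: 2·(2E) − 3·(2E) + 6·(8 + x) = 12, i.e. 48 + 6x − (48 + 3x) = 12.
Collecting terms: 3x = 12, so x = 4.
Then 2E = 48 + 3·4 = 60, so E = 30, V = 2E/3 = 20, F = 8 + 4 = 12.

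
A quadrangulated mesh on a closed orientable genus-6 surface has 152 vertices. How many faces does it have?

162

χ = 2 − 2·6 = -10, and every face is a square so 4F = 2E.
V − E + F = -10 with E = 4F/2 gives 152 − (4/2 − 1)·F = -10, so F = 162 and E = 324.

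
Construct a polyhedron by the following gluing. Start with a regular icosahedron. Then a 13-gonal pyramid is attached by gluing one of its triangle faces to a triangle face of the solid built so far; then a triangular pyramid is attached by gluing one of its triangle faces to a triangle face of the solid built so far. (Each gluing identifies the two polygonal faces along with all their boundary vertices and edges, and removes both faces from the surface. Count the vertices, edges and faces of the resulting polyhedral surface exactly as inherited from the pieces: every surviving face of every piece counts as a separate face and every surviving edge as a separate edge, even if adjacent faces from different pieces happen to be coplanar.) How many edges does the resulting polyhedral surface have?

A regular icosahedron: V=12, E=30, F=20.
Attach a 13-gonal pyramid (V=14, E=26, F=14) along a 3-gon: merge 3 vertices and 3 edges, delete both glued faces → V=23, E=53, F=32.
Attach a triangular pyramid (V=4, E=6, F=4) along a 3-gon: merge 3 vertices and 3 edges, delete both glued faces → V=24, E=56, F=34.
Check: V − E + F = 24 − 56 + 34 = 2.

56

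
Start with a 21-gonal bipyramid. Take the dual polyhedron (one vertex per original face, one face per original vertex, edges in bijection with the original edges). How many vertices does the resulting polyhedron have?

42

The base solid has V = 23, E = 63, F = 42.
The dual swaps V and F and preserves E: V′ = F = 42, E′ = E = 63, F′ = V = 23.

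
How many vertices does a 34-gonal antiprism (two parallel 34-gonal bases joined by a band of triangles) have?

68

An antiprism on an n-gon has two n-gon caps and 2n triangles: V = 2·34 = 68, E = 4·34 = 136, F = 2·34 + 2 = 70.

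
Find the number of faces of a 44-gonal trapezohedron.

The n-trapezohedron (dual of the n-antiprism) has V = 2·44 + 2 = 90, E = 4·44 = 176, F = 2·44 = 88.
Check: V − E + F = 90 − 176 + 88 = 2.

88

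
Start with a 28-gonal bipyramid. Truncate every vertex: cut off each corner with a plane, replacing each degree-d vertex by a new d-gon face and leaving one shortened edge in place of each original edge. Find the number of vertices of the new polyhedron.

The base solid has V = 30, E = 84, F = 56.
Truncation replaces each original edge-end by a new vertex, so V′ = 2E = 168.
Each original edge survives, and each old vertex of degree d contributes d new edges; summing degrees gives Σd = 2E, so E′ = E + 2E = 3E = 252.
Each original face survives and each original vertex becomes one new face: F′ = F + V = 86.

168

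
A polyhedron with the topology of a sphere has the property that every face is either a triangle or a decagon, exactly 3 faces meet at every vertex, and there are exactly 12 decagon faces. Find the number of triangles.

Let x be the number of triangles; then F = 12 + x.
Edge–face incidences: 2E = 10·12 + 3·x = 120 + 3x.
Every vertex has degree 3, so 3V = 2E.
Euler: V − E + F = 2 ⇒ (2E)/3 − E + (12 + x) = 2.
Multiply by 6: 2·(2E) − 3·(2E) + 6·(12 + x) = 12, i.e. 72 + 6x − (120 + 3x) = 12.
Collecting terms: 3x − 48 = 12, so 3x = 60, so x = 20.
Then 2E = 120 + 3·20 = 180, so E = 90, V = 2E/3 = 60, F = 12 + 20 = 32.

20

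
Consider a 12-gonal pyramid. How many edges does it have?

24

A pyramid on an n-gon base has one n-gon and n triangles: V = 12 + 1 = 13, E = 2·12 = 24, F = 12 + 1 = 13.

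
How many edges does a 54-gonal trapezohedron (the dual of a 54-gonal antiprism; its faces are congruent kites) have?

The n-trapezohedron (dual of the n-antiprism) has V = 2·54 + 2 = 110, E = 4·54 = 216, F = 2·54 = 108.

216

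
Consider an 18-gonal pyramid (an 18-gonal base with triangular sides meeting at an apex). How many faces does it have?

A pyramid on an n-gon base has one n-gon and n triangles: V = 18 + 1 = 19, E = 2·18 = 36, F = 18 + 1 = 19.

19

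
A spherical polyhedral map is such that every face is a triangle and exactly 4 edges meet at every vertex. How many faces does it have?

8

Each face has 3 edges and each edge borders two faces, so 2E = 3F.
Each vertex has degree 4, so 4V = 2E and hence V = 3F/4.
Euler: V − E + F = 2 ⇒ (3F/4) − (3F/2) + F = 2.
Multiply by 8: (6 − 12 + 8)F = 16, i.e. 2F = 16.
So F = 8, E = 3·8/2 = 12, V = 3·8/4 = 6.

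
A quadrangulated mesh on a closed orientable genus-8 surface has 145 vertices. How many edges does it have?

318

χ = 2 − 2·8 = -14, and every face is a square so 4F = 2E.
V − E + F = -14 with E = 4F/2 gives 145 − (4/2 − 1)·F = -14, so F = 159 and E = 318.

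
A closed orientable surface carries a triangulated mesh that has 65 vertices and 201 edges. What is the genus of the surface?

2

Every face is a triangle and each edge borders two faces, so 3F = 2·201, giving F = 134.
χ = V − E + F = 65 − 201 + 134 = -2.
For a closed orientable surface χ = 2 − 2g, so g = (2 − (-2))/2 = 2.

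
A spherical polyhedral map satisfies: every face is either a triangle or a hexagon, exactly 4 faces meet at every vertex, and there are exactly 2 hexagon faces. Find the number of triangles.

Let x be the number of triangles; then F = 2 + x.
Edge–face incidences: 2E = 6·2 + 3·x = 12 + 3x.
Every vertex has degree 4, so 4V = 2E.
Euler: V − E + F = 2 ⇒ (2E)/4 − E + (2 + x) = 2.
Multiply by 8: 2·(2E) − 4·(2E) + 8·(2 + x) = 16, i.e. 16 + 8x − 2·(12 + 3x) = 16.
Collecting terms: 2x − 8 = 16, so 2x = 24, so x = 12.
Then 2E = 12 + 3·12 = 48, so E = 24, V = 2E/4 = 12, F = 2 + 12 = 14.

12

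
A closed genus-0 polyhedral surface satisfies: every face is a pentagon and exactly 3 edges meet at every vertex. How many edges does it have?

30

Each face has 5 edges and each edge borders two faces, so 2E = 5F.
Each vertex has degree 3, so 3V = 2E and hence V = 5F/3.
Euler: V − E + F = 2 ⇒ (5F/3) − (5F/2) + F = 2.
Multiply by 6: (10 − 15 + 6)F = 12, i.e. 1F = 12.
So F = 12, E = 5·12/2 = 30, V = 5·12/3 = 20.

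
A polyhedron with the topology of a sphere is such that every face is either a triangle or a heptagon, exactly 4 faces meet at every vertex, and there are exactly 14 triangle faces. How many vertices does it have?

14

Let x be the number of heptagons; then F = 14 + x.
Edge–face incidences: 2E = 3·14 + 7·x = 42 + 7x.
Every vertex has degree 4, so 4V = 2E.
Euler: V − E + F = 2 ⇒ (2E)/4 − E + (14 + x) = 2.
Multiply by 8: 2·(2E) − 4·(2E) + 8·(14 + x) = 16, i.e. 112 + 8x − 2·(42 + 7x) = 16.
Collecting terms: −6x + 28 = 16, so −6x = −12, so x = 2.
Then 2E = 42 + 7·2 = 56, so E = 28, V = 2E/4 = 14, F = 14 + 2 = 16.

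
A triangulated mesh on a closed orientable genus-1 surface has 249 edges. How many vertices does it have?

83

χ = 2 − 2·1 = 0, and every face is a triangle so 3F = 2E.
F = 2E/3 = 166. Then V = 0 + E − F = 0 + 249 − 166 = 83.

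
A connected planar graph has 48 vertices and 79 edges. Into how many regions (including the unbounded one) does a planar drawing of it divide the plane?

33

Euler's formula for a connected plane graph: V − E + F = 2, so F = 2 − 48 + 79 = 33.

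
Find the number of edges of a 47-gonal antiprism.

An antiprism on an n-gon has two n-gon caps and 2n triangles: V = 2·47 = 94, E = 4·47 = 188, F = 2·47 + 2 = 96.

188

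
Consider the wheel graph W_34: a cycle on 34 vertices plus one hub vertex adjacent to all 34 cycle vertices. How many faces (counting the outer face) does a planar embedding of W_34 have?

35

W_34 has V = 34 + 1 = 35 vertices and E = 2·34 = 68 edges.
By Euler's formula F = 2 − V + E = 2 − 35 + 68 = 35.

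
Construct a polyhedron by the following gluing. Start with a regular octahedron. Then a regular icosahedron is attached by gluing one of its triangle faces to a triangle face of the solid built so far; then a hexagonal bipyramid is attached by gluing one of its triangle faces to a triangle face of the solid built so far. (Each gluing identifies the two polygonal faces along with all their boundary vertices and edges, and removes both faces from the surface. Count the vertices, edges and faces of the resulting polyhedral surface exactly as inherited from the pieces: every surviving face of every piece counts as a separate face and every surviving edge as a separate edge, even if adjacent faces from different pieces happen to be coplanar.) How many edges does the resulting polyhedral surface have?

A regular octahedron: V=6, E=12, F=8.
Attach a regular icosahedron (V=12, E=30, F=20) along a 3-gon: merge 3 vertices and 3 edges, delete both glued faces → V=15, E=39, F=26.
Attach a hexagonal bipyramid (V=8, E=18, F=12) along a 3-gon: merge 3 vertices and 3 edges, delete both glued faces → V=20, E=54, F=36.
Check: V − E + F = 20 − 54 + 36 = 2.

54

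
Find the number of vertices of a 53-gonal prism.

A prism on an n-gon has two n-gon bases and n rectangular sides: V = 2·53 = 106, E = 3·53 = 159, F = 53 + 2 = 55.

106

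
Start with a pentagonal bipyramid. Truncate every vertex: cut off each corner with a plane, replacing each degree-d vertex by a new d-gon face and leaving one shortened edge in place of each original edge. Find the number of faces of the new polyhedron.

The base solid has V = 7, E = 15, F = 10.
Truncation replaces each original edge-end by a new vertex, so V′ = 2E = 30.
Each original edge survives, and each old vertex of degree d contributes d new edges; summing degrees gives Σd = 2E, so E′ = E + 2E = 3E = 45.
Each original face survives and each original vertex becomes one new face: F′ = F + V = 17.

17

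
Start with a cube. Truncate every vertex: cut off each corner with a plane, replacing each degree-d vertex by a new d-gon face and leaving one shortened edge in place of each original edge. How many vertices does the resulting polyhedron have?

24

The base solid has V = 8, E = 12, F = 6.
Truncation replaces each original edge-end by a new vertex, so V′ = 2E = 24.
Each original edge survives, and each old vertex of degree d contributes d new edges; summing degrees gives Σd = 2E, so E′ = E + 2E = 3E = 36.
Each original face survives and each original vertex becomes one new face: F′ = F + V = 14.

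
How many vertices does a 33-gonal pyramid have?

A pyramid on an n-gon base has one n-gon and n triangles: V = 33 + 1 = 34, E = 2·33 = 66, F = 33 + 1 = 34.
Check: V − E + F = 34 − 66 + 34 = 2.

34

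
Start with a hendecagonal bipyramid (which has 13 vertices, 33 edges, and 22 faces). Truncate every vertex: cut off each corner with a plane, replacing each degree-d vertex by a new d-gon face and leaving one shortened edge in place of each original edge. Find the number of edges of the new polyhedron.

99

Truncation replaces each original edge-end by a new vertex, so V′ = 2E = 66.
Each original edge survives, and each old vertex of degree d contributes d new edges; summing degrees gives Σd = 2E, so E′ = E + 2E = 3E = 99.
Each original face survives and each original vertex becomes one new face: F′ = F + V = 35.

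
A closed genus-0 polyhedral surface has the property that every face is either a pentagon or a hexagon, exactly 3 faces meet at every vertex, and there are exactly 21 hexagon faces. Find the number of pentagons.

Let x be the number of pentagons; then F = 21 + x.
Edge–face incidences: 2E = 6·21 + 5·x = 126 + 5x.
Every vertex has degree 3, so 3V = 2E.
Euler: V − E + F = 2 ⇒ (2E)/3 − E + (21 + x) = 2.
Multiply by 6: 2·(2E) − 3·(2E) + 6·(21 + x) = 12, i.e. 126 + 6x − (126 + 5x) = 12.
Collecting terms: x = 12.
Then 2E = 126 + 5·12 = 186, so E = 93, V = 2E/3 = 62, F = 21 + 12 = 33.

12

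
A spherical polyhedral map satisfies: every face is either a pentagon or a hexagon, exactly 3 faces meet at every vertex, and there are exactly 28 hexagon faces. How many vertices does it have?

Let x be the number of pentagons; then F = 28 + x.
Edge–face incidences: 2E = 6·28 + 5·x = 168 + 5x.
Every vertex has degree 3, so 3V = 2E.
Euler: V − E + F = 2 ⇒ (2E)/3 − E + (28 + x) = 2.
Multiply by 6: 2·(2E) − 3·(2E) + 6·(28 + x) = 12, i.e. 168 + 6x − (168 + 5x) = 12.
Collecting terms: x = 12.
Then 2E = 168 + 5·12 = 228, so E = 114, V = 2E/3 = 76, F = 28 + 12 = 40.

76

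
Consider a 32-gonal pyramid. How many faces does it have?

A pyramid on an n-gon base has one n-gon and n triangles: V = 32 + 1 = 33, E = 2·32 = 64, F = 32 + 1 = 33.

33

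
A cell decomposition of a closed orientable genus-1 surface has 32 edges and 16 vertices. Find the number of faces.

16

For a closed orientable surface of genus 1, χ = 2 − 2·1 = 0.
F = 0 − V + E = 0 − 16 + 32 = 16.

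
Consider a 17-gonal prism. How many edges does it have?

51

A prism on an n-gon has two n-gon bases and n rectangular sides: V = 2·17 = 34, E = 3·17 = 51, F = 17 + 2 = 19.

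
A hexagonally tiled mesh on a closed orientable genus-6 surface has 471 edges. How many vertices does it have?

304

χ = 2 − 2·6 = -10, and every face is a hexagon so 6F = 2E.
F = 2E/6 = 157. Then V = -10 + E − F = -10 + 471 − 157 = 304.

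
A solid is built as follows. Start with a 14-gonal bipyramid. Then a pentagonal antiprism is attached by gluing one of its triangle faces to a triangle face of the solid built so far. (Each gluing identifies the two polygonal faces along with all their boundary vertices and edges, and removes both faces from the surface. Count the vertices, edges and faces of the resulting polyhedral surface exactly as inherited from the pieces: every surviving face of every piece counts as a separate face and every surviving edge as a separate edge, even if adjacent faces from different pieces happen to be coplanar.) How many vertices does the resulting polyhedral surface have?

A 14-gonal bipyramid: V=16, E=42, F=28.
Attach a pentagonal antiprism (V=10, E=20, F=12) along a 3-gon: merge 3 vertices and 3 edges, delete both glued faces → V=23, E=59, F=38.
Check: V − E + F = 23 − 59 + 38 = 2.

23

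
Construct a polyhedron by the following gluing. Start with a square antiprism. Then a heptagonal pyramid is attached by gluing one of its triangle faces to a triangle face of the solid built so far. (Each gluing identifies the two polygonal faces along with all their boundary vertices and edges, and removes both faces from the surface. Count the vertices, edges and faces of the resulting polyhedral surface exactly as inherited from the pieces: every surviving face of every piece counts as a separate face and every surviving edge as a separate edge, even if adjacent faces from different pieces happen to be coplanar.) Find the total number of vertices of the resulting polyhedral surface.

A square antiprism: V=8, E=16, F=10.
Attach a heptagonal pyramid (V=8, E=14, F=8) along a 3-gon: merge 3 vertices and 3 edges, delete both glued faces → V=13, E=27, F=16.
Check: V − E + F = 13 − 27 + 16 = 2.

13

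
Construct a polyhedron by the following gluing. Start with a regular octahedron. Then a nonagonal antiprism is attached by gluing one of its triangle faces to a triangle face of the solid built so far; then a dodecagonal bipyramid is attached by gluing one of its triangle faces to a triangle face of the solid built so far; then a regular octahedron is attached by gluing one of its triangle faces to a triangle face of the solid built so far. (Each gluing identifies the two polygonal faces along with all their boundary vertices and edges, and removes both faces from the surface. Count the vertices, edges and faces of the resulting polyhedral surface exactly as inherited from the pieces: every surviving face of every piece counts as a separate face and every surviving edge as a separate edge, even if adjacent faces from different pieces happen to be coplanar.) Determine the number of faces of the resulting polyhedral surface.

A regular octahedron: V=6, E=12, F=8.
Attach a nonagonal antiprism (V=18, E=36, F=20) along a 3-gon: merge 3 vertices and 3 edges, delete both glued faces → V=21, E=45, F=26.
Attach a dodecagonal bipyramid (V=14, E=36, F=24) along a 3-gon: merge 3 vertices and 3 edges, delete both glued faces → V=32, E=78, F=48.
Attach a regular octahedron (V=6, E=12, F=8) along a 3-gon: merge 3 vertices and 3 edges, delete both glued faces → V=35, E=87, F=54.
Check: V − E + F = 35 − 87 + 54 = 2.

54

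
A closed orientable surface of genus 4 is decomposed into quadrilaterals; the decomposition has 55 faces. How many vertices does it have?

χ = 2 − 2·4 = -6, and every face is a square so 4F = 2E.
E = 4·55/2 = 110. Then V = -6 + E − F = -6 + 110 − 55 = 49.

49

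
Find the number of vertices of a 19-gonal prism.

38

A prism on an n-gon has two n-gon bases and n rectangular sides: V = 2·19 = 38, E = 3·19 = 57, F = 19 + 2 = 21.
Check: V − E + F = 38 − 57 + 21 = 2.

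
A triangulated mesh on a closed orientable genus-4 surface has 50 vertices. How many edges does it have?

χ = 2 − 2·4 = -6, and every face is a triangle so 3F = 2E.
V − E + F = -6 with E = 3F/2 gives 50 − (3/2 − 1)·F = -6, so F = 112 and E = 168.

168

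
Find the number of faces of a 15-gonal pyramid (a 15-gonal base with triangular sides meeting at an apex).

A pyramid on an n-gon base has one n-gon and n triangles: V = 15 + 1 = 16, E = 2·15 = 30, F = 15 + 1 = 16.

16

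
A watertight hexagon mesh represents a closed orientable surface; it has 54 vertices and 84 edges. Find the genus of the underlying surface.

2

Every face is a hexagon and each edge borders two faces, so 6F = 2·84, giving F = 28.
χ = V − E + F = 54 − 84 + 28 = -2.
For a closed orientable surface χ = 2 − 2g, so g = (2 − (-2))/2 = 2.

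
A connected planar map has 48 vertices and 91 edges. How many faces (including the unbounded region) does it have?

45

Euler's formula for a connected plane graph: V − E + F = 2, so F = 2 − 48 + 91 = 45.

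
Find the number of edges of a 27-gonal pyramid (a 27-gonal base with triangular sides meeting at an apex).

54

A pyramid on an n-gon base has one n-gon and n triangles: V = 27 + 1 = 28, E = 2·27 = 54, F = 27 + 1 = 28.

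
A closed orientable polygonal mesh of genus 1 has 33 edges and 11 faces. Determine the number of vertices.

For a closed orientable surface of genus 1, χ = 2 − 2·1 = 0.
V = 0 + E − F = 0 + 33 − 11 = 22.

22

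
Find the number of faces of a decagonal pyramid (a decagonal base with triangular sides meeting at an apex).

A pyramid on an n-gon base has one n-gon and n triangles: V = 10 + 1 = 11, E = 2·10 = 20, F = 10 + 1 = 11.

11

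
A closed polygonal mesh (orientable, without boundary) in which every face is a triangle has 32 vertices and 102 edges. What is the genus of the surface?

2

Every face is a triangle and each edge borders two faces, so 3F = 2·102, giving F = 68.
χ = V − E + F = 32 − 102 + 68 = -2.
For a closed orientable surface χ = 2 − 2g, so g = (2 − (-2))/2 = 2.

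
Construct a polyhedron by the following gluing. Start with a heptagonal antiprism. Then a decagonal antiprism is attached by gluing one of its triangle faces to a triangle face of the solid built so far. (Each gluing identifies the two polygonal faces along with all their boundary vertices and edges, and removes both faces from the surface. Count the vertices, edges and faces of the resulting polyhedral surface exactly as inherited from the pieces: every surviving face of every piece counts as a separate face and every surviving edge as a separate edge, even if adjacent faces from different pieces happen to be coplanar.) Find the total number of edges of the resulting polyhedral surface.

A heptagonal antiprism: V=14, E=28, F=16.
Attach a decagonal antiprism (V=20, E=40, F=22) along a 3-gon: merge 3 vertices and 3 edges, delete both glued faces → V=31, E=65, F=36.
Check: V − E + F = 31 − 65 + 36 = 2.

65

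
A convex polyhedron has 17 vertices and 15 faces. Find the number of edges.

30

Here V − E + F = 2.
E = V + F − (2) = 17 + 15 − (2) = 30.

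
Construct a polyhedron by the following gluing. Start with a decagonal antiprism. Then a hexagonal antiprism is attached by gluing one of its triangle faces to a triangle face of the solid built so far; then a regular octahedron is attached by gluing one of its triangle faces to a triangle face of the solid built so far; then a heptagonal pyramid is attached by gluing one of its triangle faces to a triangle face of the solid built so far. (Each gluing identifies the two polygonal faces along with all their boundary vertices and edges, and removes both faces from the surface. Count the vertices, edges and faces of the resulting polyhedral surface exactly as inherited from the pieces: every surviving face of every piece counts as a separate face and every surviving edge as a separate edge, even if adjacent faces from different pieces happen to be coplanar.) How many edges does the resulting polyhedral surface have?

81

A decagonal antiprism: V=20, E=40, F=22.
Attach a hexagonal antiprism (V=12, E=24, F=14) along a 3-gon: merge 3 vertices and 3 edges, delete both glued faces → V=29, E=61, F=34.
Attach a regular octahedron (V=6, E=12, F=8) along a 3-gon: merge 3 vertices and 3 edges, delete both glued faces → V=32, E=70, F=40.
Attach a heptagonal pyramid (V=8, E=14, F=8) along a 3-gon: merge 3 vertices and 3 edges, delete both glued faces → V=37, E=81, F=46.
Check: V − E + F = 37 − 81 + 46 = 2.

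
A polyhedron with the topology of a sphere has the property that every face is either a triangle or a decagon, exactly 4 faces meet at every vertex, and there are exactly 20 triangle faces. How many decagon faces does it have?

2

Let x be the number of decagons; then F = 20 + x.
Edge–face incidences: 2E = 3·20 + 10·x = 60 + 10x.
Every vertex has degree 4, so 4V = 2E.
Euler: V − E + F = 2 ⇒ (2E)/4 − E + (20 + x) = 2.
Multiply by 8: 2·(2E) − 4·(2E) + 8·(20 + x) = 16, i.e. 160 + 8x − 2·(60 + 10x) = 16.
Collecting terms: −12x + 40 = 16, so −12x = −24, so x = 2.
Then 2E = 60 + 10·2 = 80, so E = 40, V = 2E/4 = 20, F = 20 + 2 = 22.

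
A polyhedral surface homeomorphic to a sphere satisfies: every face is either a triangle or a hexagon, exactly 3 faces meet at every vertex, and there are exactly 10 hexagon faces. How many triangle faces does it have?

Let x be the number of triangles; then F = 10 + x.
Edge–face incidences: 2E = 6·10 + 3·x = 60 + 3x.
Every vertex has degree 3, so 3V = 2E.
Euler: V − E + F = 2 ⇒ (2E)/3 − E + (10 + x) = 2.
Multiply by 6: 2·(2E) − 3·(2E) + 6·(10 + x) = 12, i.e. 60 + 6x − (60 + 3x) = 12.
Collecting terms: 3x = 12, so x = 4.
Then 2E = 60 + 3·4 = 72, so E = 36, V = 2E/3 = 24, F = 10 + 4 = 14.

4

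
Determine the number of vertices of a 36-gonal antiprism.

An antiprism on an n-gon has two n-gon caps and 2n triangles: V = 2·36 = 72, E = 4·36 = 144, F = 2·36 + 2 = 74.
Check: V − E + F = 72 − 144 + 74 = 2.

72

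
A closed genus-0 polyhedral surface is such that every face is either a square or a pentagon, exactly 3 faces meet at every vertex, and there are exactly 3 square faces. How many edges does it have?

Let x be the number of pentagons; then F = 3 + x.
Edge–face incidences: 2E = 4·3 + 5·x = 12 + 5x.
Every vertex has degree 3, so 3V = 2E.
Euler: V − E + F = 2 ⇒ (2E)/3 − E + (3 + x) = 2.
Multiply by 6: 2·(2E) − 3·(2E) + 6·(3 + x) = 12, i.e. 18 + 6x − (12 + 5x) = 12.
Collecting terms: x + 6 = 12, so x = 6.
Then 2E = 12 + 5·6 = 42, so E = 21, V = 2E/3 = 14, F = 3 + 6 = 9.

21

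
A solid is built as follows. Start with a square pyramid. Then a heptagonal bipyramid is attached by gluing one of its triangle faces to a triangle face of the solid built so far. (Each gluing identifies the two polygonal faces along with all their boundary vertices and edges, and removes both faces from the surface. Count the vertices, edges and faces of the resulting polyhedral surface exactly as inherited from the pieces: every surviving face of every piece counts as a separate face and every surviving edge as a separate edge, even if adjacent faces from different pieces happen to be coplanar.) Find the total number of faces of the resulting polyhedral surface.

A square pyramid: V=5, E=8, F=5.
Attach a heptagonal bipyramid (V=9, E=21, F=14) along a 3-gon: merge 3 vertices and 3 edges, delete both glued faces → V=11, E=26, F=17.
Check: V − E + F = 11 − 26 + 17 = 2.

17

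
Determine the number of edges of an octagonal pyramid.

16

A pyramid on an n-gon base has one n-gon and n triangles: V = 8 + 1 = 9, E = 2·8 = 16, F = 8 + 1 = 9.
Check: V − E + F = 9 − 16 + 9 = 2.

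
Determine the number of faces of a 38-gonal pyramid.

39

A pyramid on an n-gon base has one n-gon and n triangles: V = 38 + 1 = 39, E = 2·38 = 76, F = 38 + 1 = 39.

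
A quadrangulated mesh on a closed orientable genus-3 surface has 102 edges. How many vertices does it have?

χ = 2 − 2·3 = -4, and every face is a square so 4F = 2E.
F = 2E/4 = 51. Then V = -4 + E − F = -4 + 102 − 51 = 47.

47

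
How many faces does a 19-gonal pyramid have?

20

A pyramid on an n-gon base has one n-gon and n triangles: V = 19 + 1 = 20, E = 2·19 = 38, F = 19 + 1 = 20.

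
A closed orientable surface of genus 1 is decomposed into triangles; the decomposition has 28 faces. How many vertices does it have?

14

χ = 2 − 2·1 = 0, and every face is a triangle so 3F = 2E.
E = 3·28/2 = 42. Then V = 0 + E − F = 0 + 42 − 28 = 14.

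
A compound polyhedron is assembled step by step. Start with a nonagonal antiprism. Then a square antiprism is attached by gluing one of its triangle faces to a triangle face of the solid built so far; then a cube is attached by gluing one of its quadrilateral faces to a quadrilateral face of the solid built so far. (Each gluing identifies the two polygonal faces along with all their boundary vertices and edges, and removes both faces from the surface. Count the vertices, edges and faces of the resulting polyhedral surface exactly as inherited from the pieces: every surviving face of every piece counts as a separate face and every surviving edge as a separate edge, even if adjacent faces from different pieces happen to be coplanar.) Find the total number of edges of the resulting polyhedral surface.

57

A nonagonal antiprism: V=18, E=36, F=20.
Attach a square antiprism (V=8, E=16, F=10) along a 3-gon: merge 3 vertices and 3 edges, delete both glued faces → V=23, E=49, F=28.
Attach a cube (V=8, E=12, F=6) along a 4-gon: merge 4 vertices and 4 edges, delete both glued faces → V=27, E=57, F=32.
Check: V − E + F = 27 − 57 + 32 = 2.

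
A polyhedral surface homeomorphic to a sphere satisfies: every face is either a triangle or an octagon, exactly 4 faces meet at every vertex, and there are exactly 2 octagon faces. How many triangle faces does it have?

16

Let x be the number of triangles; then F = 2 + x.
Edge–face incidences: 2E = 8·2 + 3·x = 16 + 3x.
Every vertex has degree 4, so 4V = 2E.
Euler: V − E + F = 2 ⇒ (2E)/4 − E + (2 + x) = 2.
Multiply by 8: 2·(2E) − 4·(2E) + 8·(2 + x) = 16, i.e. 16 + 8x − 2·(16 + 3x) = 16.
Collecting terms: 2x − 16 = 16, so 2x = 32, so x = 16.
Then 2E = 16 + 3·16 = 64, so E = 32, V = 2E/4 = 16, F = 2 + 16 = 18.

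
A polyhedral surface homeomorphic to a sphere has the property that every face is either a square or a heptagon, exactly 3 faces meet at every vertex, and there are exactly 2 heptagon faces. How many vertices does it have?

14

Let x be the number of squares; then F = 2 + x.
Edge–face incidences: 2E = 7·2 + 4·x = 14 + 4x.
Every vertex has degree 3, so 3V = 2E.
Euler: V − E + F = 2 ⇒ (2E)/3 − E + (2 + x) = 2.
Multiply by 6: 2·(2E) − 3·(2E) + 6·(2 + x) = 12, i.e. 12 + 6x − (14 + 4x) = 12.
Collecting terms: 2x − 2 = 12, so 2x = 14, so x = 7.
Then 2E = 14 + 4·7 = 42, so E = 21, V = 2E/3 = 14, F = 2 + 7 = 9.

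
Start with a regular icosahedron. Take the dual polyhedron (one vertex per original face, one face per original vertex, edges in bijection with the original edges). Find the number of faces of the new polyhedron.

12

The base solid has V = 12, E = 30, F = 20.
The dual swaps V and F and preserves E: V′ = F = 20, E′ = E = 30, F′ = V = 12.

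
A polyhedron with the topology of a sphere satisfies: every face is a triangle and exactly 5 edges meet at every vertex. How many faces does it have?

Each face has 3 edges and each edge borders two faces, so 2E = 3F.
Each vertex has degree 5, so 5V = 2E and hence V = 3F/5.
Euler: V − E + F = 2 ⇒ (3F/5) − (3F/2) + F = 2.
Multiply by 10: (6 − 15 + 10)F = 20, i.e. 1F = 20.
So F = 20, E = 3·20/2 = 30, V = 3·20/5 = 12.

20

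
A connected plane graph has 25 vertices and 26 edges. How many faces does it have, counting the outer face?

3

Euler's formula for a connected plane graph: V − E + F = 2, so F = 2 − 25 + 26 = 3.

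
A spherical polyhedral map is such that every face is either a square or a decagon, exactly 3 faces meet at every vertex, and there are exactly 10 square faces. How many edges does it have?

Let x be the number of decagons; then F = 10 + x.
Edge–face incidences: 2E = 4·10 + 10·x = 40 + 10x.
Every vertex has degree 3, so 3V = 2E.
Euler: V − E + F = 2 ⇒ (2E)/3 − E + (10 + x) = 2.
Multiply by 6: 2·(2E) − 3·(2E) + 6·(10 + x) = 12, i.e. 60 + 6x − (40 + 10x) = 12.
Collecting terms: −4x + 20 = 12, so −4x = −8, so x = 2.
Then 2E = 40 + 10·2 = 60, so E = 30, V = 2E/3 = 20, F = 10 + 2 = 12.

30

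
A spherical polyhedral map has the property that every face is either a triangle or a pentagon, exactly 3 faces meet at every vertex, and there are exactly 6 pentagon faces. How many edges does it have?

18

Let x be the number of triangles; then F = 6 + x.
Edge–face incidences: 2E = 5·6 + 3·x = 30 + 3x.
Every vertex has degree 3, so 3V = 2E.
Euler: V − E + F = 2 ⇒ (2E)/3 − E + (6 + x) = 2.
Multiply by 6: 2·(2E) − 3·(2E) + 6·(6 + x) = 12, i.e. 36 + 6x − (30 + 3x) = 12.
Collecting terms: 3x + 6 = 12, so 3x = 6, so x = 2.
Then 2E = 30 + 3·2 = 36, so E = 18, V = 2E/3 = 12, F = 6 + 2 = 8.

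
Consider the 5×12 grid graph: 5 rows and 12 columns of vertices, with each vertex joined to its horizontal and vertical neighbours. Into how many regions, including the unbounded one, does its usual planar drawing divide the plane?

45

The grid has V = 5·12 = 60 vertices and E = 5·11 + 12·4 = 103 edges.
F = 2 − V + E = 2 − 60 + 103 = 45.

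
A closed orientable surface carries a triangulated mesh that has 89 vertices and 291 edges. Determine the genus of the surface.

Every face is a triangle and each edge borders two faces, so 3F = 2·291, giving F = 194.
χ = V − E + F = 89 − 291 + 194 = -8.
For a closed orientable surface χ = 2 − 2g, so g = (2 − (-8))/2 = 5.

5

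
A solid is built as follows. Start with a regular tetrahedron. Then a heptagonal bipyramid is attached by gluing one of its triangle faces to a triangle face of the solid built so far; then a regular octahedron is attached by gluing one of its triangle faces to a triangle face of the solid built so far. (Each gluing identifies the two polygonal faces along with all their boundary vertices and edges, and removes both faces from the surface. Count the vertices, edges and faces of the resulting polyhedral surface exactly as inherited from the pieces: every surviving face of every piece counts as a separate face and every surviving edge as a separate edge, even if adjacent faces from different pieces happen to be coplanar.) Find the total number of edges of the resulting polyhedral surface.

A regular tetrahedron: V=4, E=6, F=4.
Attach a heptagonal bipyramid (V=9, E=21, F=14) along a 3-gon: merge 3 vertices and 3 edges, delete both glued faces → V=10, E=24, F=16.
Attach a regular octahedron (V=6, E=12, F=8) along a 3-gon: merge 3 vertices and 3 edges, delete both glued faces → V=13, E=33, F=22.
Check: V − E + F = 13 − 33 + 22 = 2.

33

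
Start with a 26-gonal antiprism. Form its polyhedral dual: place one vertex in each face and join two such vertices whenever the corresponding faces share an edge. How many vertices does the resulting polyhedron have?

54

The base solid has V = 52, E = 104, F = 54.
The dual swaps V and F and preserves E: V′ = F = 54, E′ = E = 104, F′ = V = 52.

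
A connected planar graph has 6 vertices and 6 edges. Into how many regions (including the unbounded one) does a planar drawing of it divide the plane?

2

Euler's formula for a connected plane graph: V − E + F = 2, so F = 2 − 6 + 6 = 2.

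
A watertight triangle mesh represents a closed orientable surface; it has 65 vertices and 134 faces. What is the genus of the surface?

Every face is a triangle, so 2E = 3·134 = 402, giving E = 201.
χ = V − E + F = 65 − 201 + 134 = -2.
For a closed orientable surface χ = 2 − 2g, so g = (2 − (-2))/2 = 2.

2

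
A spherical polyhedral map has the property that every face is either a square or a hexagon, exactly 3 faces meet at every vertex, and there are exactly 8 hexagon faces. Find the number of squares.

Let x be the number of squares; then F = 8 + x.
Edge–face incidences: 2E = 6·8 + 4·x = 48 + 4x.
Every vertex has degree 3, so 3V = 2E.
Euler: V − E + F = 2 ⇒ (2E)/3 − E + (8 + x) = 2.
Multiply by 6: 2·(2E) − 3·(2E) + 6·(8 + x) = 12, i.e. 48 + 6x − (48 + 4x) = 12.
Collecting terms: 2x = 12, so x = 6.
Then 2E = 48 + 4·6 = 72, so E = 36, V = 2E/3 = 24, F = 8 + 6 = 14.

6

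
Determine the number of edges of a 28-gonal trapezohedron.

112

The n-trapezohedron (dual of the n-antiprism) has V = 2·28 + 2 = 58, E = 4·28 = 112, F = 2·28 = 56.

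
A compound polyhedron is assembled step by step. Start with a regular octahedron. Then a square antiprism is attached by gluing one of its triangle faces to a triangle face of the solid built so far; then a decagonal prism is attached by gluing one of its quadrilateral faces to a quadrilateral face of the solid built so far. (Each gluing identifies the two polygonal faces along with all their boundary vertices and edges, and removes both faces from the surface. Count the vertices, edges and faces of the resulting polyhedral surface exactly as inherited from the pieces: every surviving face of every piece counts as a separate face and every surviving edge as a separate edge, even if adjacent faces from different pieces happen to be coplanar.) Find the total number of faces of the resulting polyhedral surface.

A regular octahedron: V=6, E=12, F=8.
Attach a square antiprism (V=8, E=16, F=10) along a 3-gon: merge 3 vertices and 3 edges, delete both glued faces → V=11, E=25, F=16.
Attach a decagonal prism (V=20, E=30, F=12) along a 4-gon: merge 4 vertices and 4 edges, delete both glued faces → V=27, E=51, F=26.
Check: V − E + F = 27 − 51 + 26 = 2.

26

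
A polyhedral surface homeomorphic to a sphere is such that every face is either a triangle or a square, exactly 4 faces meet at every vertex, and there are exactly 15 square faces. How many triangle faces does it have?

Let x be the number of triangles; then F = 15 + x.
Edge–face incidences: 2E = 4·15 + 3·x = 60 + 3x.
Every vertex has degree 4, so 4V = 2E.
Euler: V − E + F = 2 ⇒ (2E)/4 − E + (15 + x) = 2.
Multiply by 8: 2·(2E) − 4·(2E) + 8·(15 + x) = 16, i.e. 120 + 8x − 2·(60 + 3x) = 16.
Collecting terms: 2x = 16, so x = 8.
Then 2E = 60 + 3·8 = 84, so E = 42, V = 2E/4 = 21, F = 15 + 8 = 23.

8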